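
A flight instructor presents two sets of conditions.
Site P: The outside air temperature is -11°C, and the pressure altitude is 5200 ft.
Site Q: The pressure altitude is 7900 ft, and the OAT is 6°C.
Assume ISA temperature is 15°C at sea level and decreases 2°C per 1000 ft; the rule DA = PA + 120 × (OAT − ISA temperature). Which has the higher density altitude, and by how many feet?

Site P: ISA temp = 4.6°C, deviation -15.6°C, DA = 5200 + 120 × (-15.6) = 3328 ft.
Site Q: ISA temp = -0.8°C, deviation +6.8°C, DA = 7900 + 120 × 6.8 = 8716 ft.
Site Q is higher by 8716 − 3328 = 5388 ft.

Site Q by 5388 ft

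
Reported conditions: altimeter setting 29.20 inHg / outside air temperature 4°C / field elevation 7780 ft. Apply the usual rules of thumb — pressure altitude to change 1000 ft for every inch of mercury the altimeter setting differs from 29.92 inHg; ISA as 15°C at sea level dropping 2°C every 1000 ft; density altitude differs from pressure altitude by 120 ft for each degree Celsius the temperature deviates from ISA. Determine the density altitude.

Pressure altitude = 7780 + (29.92 − 29.20) × 1000 = 7780 + (+720) = 8500 ft.
ISA temperature at 8500 ft = 15 − 2 × (8500/1000) = -2°C.
ISA deviation = 4 − (-2) = +6°C.
Density altitude = 8500 + 120 × (6) = 9220 ft.

9220 ft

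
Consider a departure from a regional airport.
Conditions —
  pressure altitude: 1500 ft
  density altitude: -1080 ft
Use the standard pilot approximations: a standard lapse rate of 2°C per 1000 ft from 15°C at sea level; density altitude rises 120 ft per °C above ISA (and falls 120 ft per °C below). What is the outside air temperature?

-9.5°C

Density altitude − pressure altitude = -1080 − 1500 = -2580 ft.
At 120 ft/°C that is an ISA deviation of -2580/120 = -21.5°C.
ISA temperature at 1500 ft = 15 − 2 × (1500/1000) = 12°C.
OAT = ISA + deviation = 12 + (-21.5) = -9.5°C.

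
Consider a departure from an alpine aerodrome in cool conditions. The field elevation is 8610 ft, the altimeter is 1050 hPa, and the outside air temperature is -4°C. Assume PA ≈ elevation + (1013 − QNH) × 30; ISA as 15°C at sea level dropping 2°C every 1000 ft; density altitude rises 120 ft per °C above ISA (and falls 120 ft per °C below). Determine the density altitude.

Pressure altitude = 8610 + (1013 − 1050) × 30 = 8610 + (-1110) = 7500 ft.
ISA temperature at 7500 ft = 15 − 2 × (7500/1000) = 0°C.
ISA deviation = -4 − 0 = -4°C.
Density altitude = 7500 + 120 × (-4) = 7020 ft.

7020 ft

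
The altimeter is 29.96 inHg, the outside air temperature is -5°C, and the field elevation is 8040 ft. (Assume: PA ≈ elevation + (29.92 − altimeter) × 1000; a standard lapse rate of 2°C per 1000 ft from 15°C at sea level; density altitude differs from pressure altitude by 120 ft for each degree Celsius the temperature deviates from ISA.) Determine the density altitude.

7520 ft

Pressure altitude = 8040 + (29.92 − 29.96) × 1000 = 8040 + (-40) = 8000 ft.
ISA temperature at 8000 ft = 15 − 2 × (8000/1000) = -1°C.
ISA deviation = -5 − (-1) = -4°C.
Density altitude = 8000 + 120 × (-4) = 7520 ft.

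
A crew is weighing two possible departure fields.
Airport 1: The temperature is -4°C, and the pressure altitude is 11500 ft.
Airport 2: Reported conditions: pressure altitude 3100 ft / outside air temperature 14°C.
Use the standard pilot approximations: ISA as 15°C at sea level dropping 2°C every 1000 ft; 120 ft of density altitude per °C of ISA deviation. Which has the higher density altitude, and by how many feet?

Airport 1: ISA temp = -8°C, deviation +4°C, DA = 11500 + 120 × 4 = 11980 ft.
Airport 2: ISA temp = 8.8°C, deviation +5.2°C, DA = 3100 + 120 × 5.2 = 3724 ft.
Airport 1 is higher by 11980 − 3724 = 8256 ft.

Airport 1 by 8256 ft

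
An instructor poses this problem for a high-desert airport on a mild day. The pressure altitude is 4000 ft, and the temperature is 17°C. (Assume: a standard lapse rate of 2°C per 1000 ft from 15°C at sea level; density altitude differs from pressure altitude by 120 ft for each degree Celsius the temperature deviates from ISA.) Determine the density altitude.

5200 ft

ISA temperature at 4000 ft = 15 − 2 × (4000/1000) = 7°C.
ISA deviation = 17 − 7 = +10°C.
Density altitude = 4000 + 120 × (10) = 4000 + (+1200) = 5200 ft.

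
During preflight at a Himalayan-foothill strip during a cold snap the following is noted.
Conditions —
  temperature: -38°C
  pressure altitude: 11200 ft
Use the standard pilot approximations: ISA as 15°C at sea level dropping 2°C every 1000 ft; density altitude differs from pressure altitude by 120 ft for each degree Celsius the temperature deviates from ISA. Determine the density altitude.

ISA temperature at 11200 ft = 15 − 2 × (11200/1000) = -7.4°C.
ISA deviation = -38 − (-7.4) = -30.6°C.
Density altitude = 11200 + 120 × (-30.6) = 11200 + (-3672) = 7528 ft.

7528 ft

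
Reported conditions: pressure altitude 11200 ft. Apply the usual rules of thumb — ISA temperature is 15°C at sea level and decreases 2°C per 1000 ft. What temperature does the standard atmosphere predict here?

ISA temperature = 15 − 2 × (11200/1000) = 15 − 22.4 = -7.4°C.

-7.4°C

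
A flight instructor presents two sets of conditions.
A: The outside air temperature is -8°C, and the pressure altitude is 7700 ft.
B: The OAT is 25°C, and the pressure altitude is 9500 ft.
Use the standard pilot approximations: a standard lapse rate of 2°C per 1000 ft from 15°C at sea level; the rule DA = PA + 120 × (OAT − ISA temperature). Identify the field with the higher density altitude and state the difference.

A: ISA temp = -0.4°C, deviation -7.6°C, DA = 7700 + 120 × (-7.6) = 6788 ft.
B: ISA temp = -4°C, deviation +29°C, DA = 9500 + 120 × 29 = 12980 ft.
B is higher by 12980 − 6788 = 6192 ft.

B by 6192 ft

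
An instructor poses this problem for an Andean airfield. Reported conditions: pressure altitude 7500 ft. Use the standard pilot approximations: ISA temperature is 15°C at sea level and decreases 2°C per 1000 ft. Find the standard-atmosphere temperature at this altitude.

ISA temperature = 15 − 2 × (7500/1000) = 15 − 15 = 0°C.

0°C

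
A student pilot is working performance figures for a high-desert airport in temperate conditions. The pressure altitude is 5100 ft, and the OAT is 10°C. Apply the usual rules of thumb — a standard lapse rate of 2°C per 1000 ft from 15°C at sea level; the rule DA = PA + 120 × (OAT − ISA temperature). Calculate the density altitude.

5724 ft

ISA temperature at 5100 ft = 15 − 2 × (5100/1000) = 4.8°C.
ISA deviation = 10 − 4.8 = +5.2°C.
Density altitude = 5100 + 120 × (5.2) = 5100 + (+624) = 5724 ft.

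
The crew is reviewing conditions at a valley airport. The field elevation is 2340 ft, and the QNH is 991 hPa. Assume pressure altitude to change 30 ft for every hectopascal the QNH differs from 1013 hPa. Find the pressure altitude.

Pressure correction = (1013 − 991) × 30 = +660 ft.
Pressure altitude = 2340 + (+660) = 3000 ft.

3000 ft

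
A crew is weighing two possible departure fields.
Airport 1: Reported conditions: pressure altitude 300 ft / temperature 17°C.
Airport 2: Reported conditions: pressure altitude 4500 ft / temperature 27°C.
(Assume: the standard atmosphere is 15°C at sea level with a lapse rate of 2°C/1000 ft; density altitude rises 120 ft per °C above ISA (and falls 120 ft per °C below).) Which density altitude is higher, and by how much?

Airport 1: ISA temp = 14.4°C, deviation +2.6°C, DA = 300 + 120 × 2.6 = 612 ft.
Airport 2: ISA temp = 6°C, deviation +21°C, DA = 4500 + 120 × 21 = 7020 ft.
Airport 2 is higher by 7020 − 612 = 6408 ft.

Airport 2 by 6408 ft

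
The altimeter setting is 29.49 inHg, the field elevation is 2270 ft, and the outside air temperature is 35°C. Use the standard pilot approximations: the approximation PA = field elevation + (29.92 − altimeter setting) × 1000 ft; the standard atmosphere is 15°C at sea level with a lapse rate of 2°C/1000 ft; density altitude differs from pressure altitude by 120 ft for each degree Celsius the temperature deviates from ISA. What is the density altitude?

5748 ft

Pressure altitude = 2270 + (29.92 − 29.49) × 1000 = 2270 + (+430) = 2700 ft.
ISA temperature at 2700 ft = 15 − 2 × (2700/1000) = 9.6°C.
ISA deviation = 35 − 9.6 = +25.4°C.
Density altitude = 2700 + 120 × (25.4) = 5748 ft.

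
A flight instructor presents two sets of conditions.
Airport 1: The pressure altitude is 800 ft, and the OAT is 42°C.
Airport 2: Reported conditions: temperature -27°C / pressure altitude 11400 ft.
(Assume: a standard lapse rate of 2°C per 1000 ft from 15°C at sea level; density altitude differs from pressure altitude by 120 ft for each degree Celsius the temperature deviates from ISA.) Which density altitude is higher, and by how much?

Airport 2 by 4864 ft

Airport 1: ISA temp = 13.4°C, deviation +28.6°C, DA = 800 + 120 × 28.6 = 4232 ft.
Airport 2: ISA temp = -7.8°C, deviation -19.2°C, DA = 11400 + 120 × (-19.2) = 9096 ft.
Airport 2 is higher by 9096 − 4232 = 4864 ft.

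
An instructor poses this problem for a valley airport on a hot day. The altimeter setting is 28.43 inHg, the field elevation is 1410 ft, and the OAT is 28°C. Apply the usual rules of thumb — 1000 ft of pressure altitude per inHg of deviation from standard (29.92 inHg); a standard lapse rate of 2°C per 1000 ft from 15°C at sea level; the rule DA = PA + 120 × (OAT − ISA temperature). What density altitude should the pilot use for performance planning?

Pressure altitude = 1410 + (29.92 − 28.43) × 1000 = 1410 + (+1490) = 2900 ft.
ISA temperature at 2900 ft = 15 − 2 × (2900/1000) = 9.2°C.
ISA deviation = 28 − 9.2 = +18.8°C.
Density altitude = 2900 + 120 × (18.8) = 5156 ft.

5156 ft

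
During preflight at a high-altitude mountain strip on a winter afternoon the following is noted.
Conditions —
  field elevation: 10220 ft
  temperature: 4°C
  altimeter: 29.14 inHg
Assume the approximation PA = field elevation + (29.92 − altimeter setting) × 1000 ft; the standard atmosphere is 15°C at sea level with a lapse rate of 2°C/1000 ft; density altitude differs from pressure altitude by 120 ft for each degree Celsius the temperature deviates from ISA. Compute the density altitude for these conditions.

Pressure altitude = 10220 + (29.92 − 29.14) × 1000 = 10220 + (+780) = 11000 ft.
ISA temperature at 11000 ft = 15 − 2 × (11000/1000) = -7°C.
ISA deviation = 4 − (-7) = +11°C.
Density altitude = 11000 + 120 × (11) = 12320 ft.

12320 ft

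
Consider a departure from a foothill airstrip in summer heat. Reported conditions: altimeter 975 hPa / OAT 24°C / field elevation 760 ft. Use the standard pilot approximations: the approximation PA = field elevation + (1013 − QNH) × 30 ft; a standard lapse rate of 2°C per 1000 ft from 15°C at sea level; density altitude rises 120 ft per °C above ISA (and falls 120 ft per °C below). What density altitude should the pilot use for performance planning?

Pressure altitude = 760 + (1013 − 975) × 30 = 760 + (+1140) = 1900 ft.
ISA temperature at 1900 ft = 15 − 2 × (1900/1000) = 11.2°C.
ISA deviation = 24 − 11.2 = +12.8°C.
Density altitude = 1900 + 120 × (12.8) = 3436 ft.

3436 ft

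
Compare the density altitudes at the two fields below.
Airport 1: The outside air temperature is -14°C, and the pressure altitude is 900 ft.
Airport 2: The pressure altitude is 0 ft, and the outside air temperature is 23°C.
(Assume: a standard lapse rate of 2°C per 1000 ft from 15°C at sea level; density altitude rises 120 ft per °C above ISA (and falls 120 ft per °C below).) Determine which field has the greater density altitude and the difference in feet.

Airport 2 by 3324 ft

Airport 1: ISA temp = 13.2°C, deviation -27.2°C, DA = 900 + 120 × (-27.2) = -2364 ft.
Airport 2: ISA temp = 15°C, deviation +8°C, DA = 0 + 120 × 8 = 960 ft.
Airport 2 is higher by 960 − (-2364) = 3324 ft.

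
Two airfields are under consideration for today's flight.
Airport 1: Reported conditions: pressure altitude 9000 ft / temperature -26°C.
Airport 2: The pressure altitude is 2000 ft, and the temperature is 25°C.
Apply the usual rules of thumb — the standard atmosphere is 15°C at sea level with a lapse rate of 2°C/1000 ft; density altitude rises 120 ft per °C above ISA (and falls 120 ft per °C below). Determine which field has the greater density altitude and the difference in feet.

Airport 1: ISA temp = -3°C, deviation -23°C, DA = 9000 + 120 × (-23) = 6240 ft.
Airport 2: ISA temp = 11°C, deviation +14°C, DA = 2000 + 120 × 14 = 3680 ft.
Airport 1 is higher by 6240 − 3680 = 2560 ft.

Airport 1 by 2560 ft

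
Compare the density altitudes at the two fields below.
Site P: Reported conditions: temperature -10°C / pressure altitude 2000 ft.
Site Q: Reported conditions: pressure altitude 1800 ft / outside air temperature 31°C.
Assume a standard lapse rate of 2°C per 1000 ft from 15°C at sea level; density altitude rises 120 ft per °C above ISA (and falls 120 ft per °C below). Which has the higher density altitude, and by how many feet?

Site P: ISA temp = 11°C, deviation -21°C, DA = 2000 + 120 × (-21) = -520 ft.
Site Q: ISA temp = 11.4°C, deviation +19.6°C, DA = 1800 + 120 × 19.6 = 4152 ft.
Site Q is higher by 4152 − (-520) = 4672 ft.

Site Q by 4672 ft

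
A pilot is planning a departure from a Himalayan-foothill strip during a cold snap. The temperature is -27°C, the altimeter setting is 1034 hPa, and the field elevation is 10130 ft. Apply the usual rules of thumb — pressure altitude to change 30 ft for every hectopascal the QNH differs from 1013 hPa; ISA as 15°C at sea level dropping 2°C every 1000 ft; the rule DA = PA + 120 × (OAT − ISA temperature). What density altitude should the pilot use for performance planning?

Pressure altitude = 10130 + (1013 − 1034) × 30 = 10130 + (-630) = 9500 ft.
ISA temperature at 9500 ft = 15 − 2 × (9500/1000) = -4°C.
ISA deviation = -27 − (-4) = -23°C.
Density altitude = 9500 + 120 × (-23) = 6740 ft.

6740 ft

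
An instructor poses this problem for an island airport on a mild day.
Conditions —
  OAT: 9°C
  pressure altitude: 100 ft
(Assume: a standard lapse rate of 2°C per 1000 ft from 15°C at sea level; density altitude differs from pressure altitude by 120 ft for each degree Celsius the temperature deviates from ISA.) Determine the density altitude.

-596 ft

ISA temperature at 100 ft = 15 − 2 × (100/1000) = 14.8°C.
ISA deviation = 9 − 14.8 = -5.8°C.
Density altitude = 100 + 120 × (-5.8) = 100 + (-696) = -596 ft.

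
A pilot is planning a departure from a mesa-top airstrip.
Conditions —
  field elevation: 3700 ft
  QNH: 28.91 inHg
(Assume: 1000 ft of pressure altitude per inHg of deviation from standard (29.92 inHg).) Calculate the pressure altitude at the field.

4710 ft

Pressure correction = (29.92 − 28.91) × 1000 = +1010 ft.
Pressure altitude = 3700 + (+1010) = 4710 ft.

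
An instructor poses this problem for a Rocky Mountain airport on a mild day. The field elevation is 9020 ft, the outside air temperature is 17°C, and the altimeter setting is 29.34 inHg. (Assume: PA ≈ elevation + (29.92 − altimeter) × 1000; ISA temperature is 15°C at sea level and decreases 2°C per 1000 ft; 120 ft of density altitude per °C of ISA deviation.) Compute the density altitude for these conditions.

12144 ft

Pressure altitude = 9020 + (29.92 − 29.34) × 1000 = 9020 + (+580) = 9600 ft.
ISA temperature at 9600 ft = 15 − 2 × (9600/1000) = -4.2°C.
ISA deviation = 17 − (-4.2) = +21.2°C.
Density altitude = 9600 + 120 × (21.2) = 12144 ft.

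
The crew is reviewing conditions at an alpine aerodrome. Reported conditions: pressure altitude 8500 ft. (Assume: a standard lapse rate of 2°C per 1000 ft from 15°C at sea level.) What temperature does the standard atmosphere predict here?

ISA temperature = 15 − 2 × (8500/1000) = 15 − 17 = -2°C.

-2°C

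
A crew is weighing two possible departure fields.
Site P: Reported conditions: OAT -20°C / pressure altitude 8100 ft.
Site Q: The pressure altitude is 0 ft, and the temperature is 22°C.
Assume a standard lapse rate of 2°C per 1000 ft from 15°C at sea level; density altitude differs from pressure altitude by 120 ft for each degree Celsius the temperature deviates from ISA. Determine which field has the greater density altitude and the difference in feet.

Site P: ISA temp = -1.2°C, deviation -18.8°C, DA = 8100 + 120 × (-18.8) = 5844 ft.
Site Q: ISA temp = 15°C, deviation +7°C, DA = 0 + 120 × 7 = 840 ft.
Site P is higher by 5844 − 840 = 5004 ft.

Site P by 5004 ft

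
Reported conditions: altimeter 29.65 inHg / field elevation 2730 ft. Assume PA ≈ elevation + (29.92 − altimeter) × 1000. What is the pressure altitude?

Pressure correction = (29.92 − 29.65) × 1000 = +270 ft.
Pressure altitude = 2730 + (+270) = 3000 ft.

3000 ft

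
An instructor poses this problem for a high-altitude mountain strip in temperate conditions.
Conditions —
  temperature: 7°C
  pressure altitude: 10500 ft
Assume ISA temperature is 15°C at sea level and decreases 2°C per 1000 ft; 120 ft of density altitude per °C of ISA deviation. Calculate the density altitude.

ISA temperature at 10500 ft = 15 − 2 × (10500/1000) = -6°C.
ISA deviation = 7 − (-6) = +13°C.
Density altitude = 10500 + 120 × (13) = 10500 + (+1560) = 12060 ft.

12060 ft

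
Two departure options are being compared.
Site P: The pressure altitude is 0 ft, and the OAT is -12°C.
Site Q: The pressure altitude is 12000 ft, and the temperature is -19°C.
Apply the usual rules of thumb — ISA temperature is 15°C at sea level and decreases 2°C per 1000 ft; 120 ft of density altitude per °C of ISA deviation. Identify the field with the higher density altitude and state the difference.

Site Q by 14040 ft

Site P: ISA temp = 15°C, deviation -27°C, DA = 0 + 120 × (-27) = -3240 ft.
Site Q: ISA temp = -9°C, deviation -10°C, DA = 12000 + 120 × (-10) = 10800 ft.
Site Q is higher by 10800 − (-3240) = 14040 ft.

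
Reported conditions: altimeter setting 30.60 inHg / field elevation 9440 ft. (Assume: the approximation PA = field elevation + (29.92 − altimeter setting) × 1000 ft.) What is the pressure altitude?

8760 ft

Pressure correction = (29.92 − 30.60) × 1000 = -680 ft.
Pressure altitude = 9440 + (-680) = 8760 ft.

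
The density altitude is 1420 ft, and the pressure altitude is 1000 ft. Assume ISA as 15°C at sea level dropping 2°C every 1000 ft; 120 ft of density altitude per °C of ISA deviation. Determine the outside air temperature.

Density altitude − pressure altitude = 1420 − 1000 = +420 ft.
At 120 ft/°C that is an ISA deviation of 420/120 = +3.5°C.
ISA temperature at 1000 ft = 15 − 2 × (1000/1000) = 13°C.
OAT = ISA + deviation = 13 + (+3.5) = 16.5°C.

16.5°C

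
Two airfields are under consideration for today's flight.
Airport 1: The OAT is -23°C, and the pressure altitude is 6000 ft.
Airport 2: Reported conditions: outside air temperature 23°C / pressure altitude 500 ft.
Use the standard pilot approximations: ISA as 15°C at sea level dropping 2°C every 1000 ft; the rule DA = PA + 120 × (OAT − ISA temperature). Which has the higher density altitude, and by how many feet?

Airport 1 by 1300 ft

Airport 1: ISA temp = 3°C, deviation -26°C, DA = 6000 + 120 × (-26) = 2880 ft.
Airport 2: ISA temp = 14°C, deviation +9°C, DA = 500 + 120 × 9 = 1580 ft.
Airport 1 is higher by 2880 − 1580 = 1300 ft.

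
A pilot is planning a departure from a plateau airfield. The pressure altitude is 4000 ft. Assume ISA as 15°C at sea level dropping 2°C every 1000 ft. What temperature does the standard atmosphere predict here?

7°C

ISA temperature = 15 − 2 × (4000/1000) = 15 − 8 = 7°C.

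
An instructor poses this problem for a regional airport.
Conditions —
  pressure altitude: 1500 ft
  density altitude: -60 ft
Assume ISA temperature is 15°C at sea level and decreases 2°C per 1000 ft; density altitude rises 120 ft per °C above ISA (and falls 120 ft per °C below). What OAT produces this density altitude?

Density altitude − pressure altitude = -60 − 1500 = -1560 ft.
At 120 ft/°C that is an ISA deviation of -1560/120 = -13°C.
ISA temperature at 1500 ft = 15 − 2 × (1500/1000) = 12°C.
OAT = ISA + deviation = 12 + (-13) = -1°C.

-1°C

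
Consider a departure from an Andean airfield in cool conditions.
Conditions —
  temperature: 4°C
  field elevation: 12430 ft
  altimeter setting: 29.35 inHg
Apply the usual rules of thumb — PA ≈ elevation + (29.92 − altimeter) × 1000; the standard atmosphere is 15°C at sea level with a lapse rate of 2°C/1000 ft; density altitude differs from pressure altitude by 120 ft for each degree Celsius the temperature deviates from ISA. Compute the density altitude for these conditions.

14800 ft

Pressure altitude = 12430 + (29.92 − 29.35) × 1000 = 12430 + (+570) = 13000 ft.
ISA temperature at 13000 ft = 15 − 2 × (13000/1000) = -11°C.
ISA deviation = 4 − (-11) = +15°C.
Density altitude = 13000 + 120 × (15) = 14800 ft.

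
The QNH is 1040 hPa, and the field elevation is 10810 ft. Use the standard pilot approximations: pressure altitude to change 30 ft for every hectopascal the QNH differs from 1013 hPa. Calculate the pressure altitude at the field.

Pressure correction = (1013 − 1040) × 30 = -810 ft.
Pressure altitude = 10810 + (-810) = 10000 ft.

10000 ft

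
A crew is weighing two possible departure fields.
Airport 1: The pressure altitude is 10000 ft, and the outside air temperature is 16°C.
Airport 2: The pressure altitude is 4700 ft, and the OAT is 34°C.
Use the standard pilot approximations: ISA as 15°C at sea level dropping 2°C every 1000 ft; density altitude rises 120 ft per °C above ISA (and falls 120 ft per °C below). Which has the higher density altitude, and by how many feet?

Airport 1 by 4412 ft

Airport 1: ISA temp = -5°C, deviation +21°C, DA = 10000 + 120 × 21 = 12520 ft.
Airport 2: ISA temp = 5.6°C, deviation +28.4°C, DA = 4700 + 120 × 28.4 = 8108 ft.
Airport 1 is higher by 12520 − 8108 = 4412 ft.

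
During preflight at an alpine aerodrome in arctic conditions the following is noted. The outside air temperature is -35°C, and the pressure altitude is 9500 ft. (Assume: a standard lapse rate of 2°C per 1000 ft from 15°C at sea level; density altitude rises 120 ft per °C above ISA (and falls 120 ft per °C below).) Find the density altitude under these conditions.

ISA temperature at 9500 ft = 15 − 2 × (9500/1000) = -4°C.
ISA deviation = -35 − (-4) = -31°C.
Density altitude = 9500 + 120 × (-31) = 9500 + (-3720) = 5780 ft.

5780 ft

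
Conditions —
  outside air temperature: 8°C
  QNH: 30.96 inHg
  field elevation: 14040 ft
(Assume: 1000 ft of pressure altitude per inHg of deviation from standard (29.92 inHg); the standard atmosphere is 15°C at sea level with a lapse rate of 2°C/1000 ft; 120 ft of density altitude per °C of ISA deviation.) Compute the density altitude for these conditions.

15280 ft

Pressure altitude = 14040 + (29.92 − 30.96) × 1000 = 14040 + (-1040) = 13000 ft.
ISA temperature at 13000 ft = 15 − 2 × (13000/1000) = -11°C.
ISA deviation = 8 − (-11) = +19°C.
Density altitude = 13000 + 120 × (19) = 15280 ft.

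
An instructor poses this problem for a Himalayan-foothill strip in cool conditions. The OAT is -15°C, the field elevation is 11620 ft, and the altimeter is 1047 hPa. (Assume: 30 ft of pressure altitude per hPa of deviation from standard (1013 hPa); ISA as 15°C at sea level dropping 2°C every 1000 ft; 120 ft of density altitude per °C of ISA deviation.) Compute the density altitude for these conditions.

Pressure altitude = 11620 + (1013 − 1047) × 30 = 11620 + (-1020) = 10600 ft.
ISA temperature at 10600 ft = 15 − 2 × (10600/1000) = -6.2°C.
ISA deviation = -15 − (-6.2) = -8.8°C.
Density altitude = 10600 + 120 × (-8.8) = 9544 ft.

9544 ft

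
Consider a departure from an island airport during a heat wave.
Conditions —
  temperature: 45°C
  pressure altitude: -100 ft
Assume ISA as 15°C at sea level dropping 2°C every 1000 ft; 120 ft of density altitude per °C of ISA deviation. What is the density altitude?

3476 ft

ISA temperature at -100 ft = 15 − 2 × (-100/1000) = 15.2°C.
ISA deviation = 45 − 15.2 = +29.8°C.
Density altitude = -100 + 120 × (29.8) = -100 + (+3576) = 3476 ft.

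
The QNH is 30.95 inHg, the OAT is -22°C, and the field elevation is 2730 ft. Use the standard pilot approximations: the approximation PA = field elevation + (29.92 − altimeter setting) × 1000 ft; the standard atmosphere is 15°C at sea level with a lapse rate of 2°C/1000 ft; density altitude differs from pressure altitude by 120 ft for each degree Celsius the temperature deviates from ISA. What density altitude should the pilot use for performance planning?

Pressure altitude = 2730 + (29.92 − 30.95) × 1000 = 2730 + (-1030) = 1700 ft.
ISA temperature at 1700 ft = 15 − 2 × (1700/1000) = 11.6°C.
ISA deviation = -22 − 11.6 = -33.6°C.
Density altitude = 1700 + 120 × (-33.6) = -2332 ft.

-2332 ft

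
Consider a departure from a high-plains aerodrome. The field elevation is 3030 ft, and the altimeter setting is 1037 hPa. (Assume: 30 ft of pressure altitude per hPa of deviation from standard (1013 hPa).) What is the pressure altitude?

Pressure correction = (1013 − 1037) × 30 = -720 ft.
Pressure altitude = 3030 + (-720) = 2310 ft.

2310 ft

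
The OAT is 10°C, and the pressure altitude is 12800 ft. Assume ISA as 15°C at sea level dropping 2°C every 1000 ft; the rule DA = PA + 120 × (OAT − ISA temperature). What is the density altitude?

ISA temperature at 12800 ft = 15 − 2 × (12800/1000) = -10.6°C.
ISA deviation = 10 − (-10.6) = +20.6°C.
Density altitude = 12800 + 120 × (20.6) = 12800 + (+2472) = 15272 ft.

15272 ft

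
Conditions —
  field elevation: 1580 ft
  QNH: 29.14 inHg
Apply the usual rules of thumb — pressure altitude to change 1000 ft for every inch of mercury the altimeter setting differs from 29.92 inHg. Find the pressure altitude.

2360 ft

Pressure correction = (29.92 − 29.14) × 1000 = +780 ft.
Pressure altitude = 1580 + (+780) = 2360 ft.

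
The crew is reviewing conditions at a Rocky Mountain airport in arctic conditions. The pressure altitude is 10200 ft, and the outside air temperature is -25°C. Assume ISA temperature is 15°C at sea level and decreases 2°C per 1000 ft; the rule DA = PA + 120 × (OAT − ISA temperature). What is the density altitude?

7848 ft

ISA temperature at 10200 ft = 15 − 2 × (10200/1000) = -5.4°C.
ISA deviation = -25 − (-5.4) = -19.6°C.
Density altitude = 10200 + 120 × (-19.6) = 10200 + (-2352) = 7848 ft.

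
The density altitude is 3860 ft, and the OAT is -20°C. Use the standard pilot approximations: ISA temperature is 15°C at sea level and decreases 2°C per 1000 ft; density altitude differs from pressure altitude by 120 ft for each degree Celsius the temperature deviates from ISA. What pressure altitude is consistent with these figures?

6500 ft

DA = PA + 120 × (OAT − (15 − 2·PA/1000)) = PA + 120·OAT − 1800 + 0.24·PA = 1.24·PA + 120·OAT − 1800.
So 1.24·PA = 3860 − 120 × (-20) + 1800 = 8060.
PA = 8060 / 1.24 = 6500 ft.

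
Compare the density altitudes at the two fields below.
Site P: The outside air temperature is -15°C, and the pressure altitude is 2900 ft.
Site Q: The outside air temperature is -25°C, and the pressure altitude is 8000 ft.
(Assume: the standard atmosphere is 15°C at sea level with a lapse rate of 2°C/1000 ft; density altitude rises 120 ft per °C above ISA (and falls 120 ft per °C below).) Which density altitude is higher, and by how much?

Site Q by 5124 ft

Site P: ISA temp = 9.2°C, deviation -24.2°C, DA = 2900 + 120 × (-24.2) = -4 ft.
Site Q: ISA temp = -1°C, deviation -24°C, DA = 8000 + 120 × (-24) = 5120 ft.
Site Q is higher by 5120 − (-4) = 5124 ft.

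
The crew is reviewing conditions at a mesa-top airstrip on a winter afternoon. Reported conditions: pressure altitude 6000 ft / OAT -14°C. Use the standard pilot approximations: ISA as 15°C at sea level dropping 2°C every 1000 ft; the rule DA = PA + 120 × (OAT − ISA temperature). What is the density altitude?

3960 ft

ISA temperature at 6000 ft = 15 − 2 × (6000/1000) = 3°C.
ISA deviation = -14 − 3 = -17°C.
Density altitude = 6000 + 120 × (-17) = 6000 + (-2040) = 3960 ft.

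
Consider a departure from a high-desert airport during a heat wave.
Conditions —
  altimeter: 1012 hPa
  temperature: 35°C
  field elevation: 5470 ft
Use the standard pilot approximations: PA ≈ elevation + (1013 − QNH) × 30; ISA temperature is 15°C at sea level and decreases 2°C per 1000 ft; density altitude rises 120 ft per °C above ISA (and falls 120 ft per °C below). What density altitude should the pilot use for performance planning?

9220 ft

Pressure altitude = 5470 + (1013 − 1012) × 30 = 5470 + (+30) = 5500 ft.
ISA temperature at 5500 ft = 15 − 2 × (5500/1000) = 4°C.
ISA deviation = 35 − 4 = +31°C.
Density altitude = 5500 + 120 × (31) = 9220 ft.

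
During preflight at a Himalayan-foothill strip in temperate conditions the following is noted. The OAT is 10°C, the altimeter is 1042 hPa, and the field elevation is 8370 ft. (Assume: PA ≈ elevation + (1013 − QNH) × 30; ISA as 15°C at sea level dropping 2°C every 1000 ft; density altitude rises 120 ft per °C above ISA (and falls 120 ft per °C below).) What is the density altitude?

8700 ft

Pressure altitude = 8370 + (1013 − 1042) × 30 = 8370 + (-870) = 7500 ft.
ISA temperature at 7500 ft = 15 − 2 × (7500/1000) = 0°C.
ISA deviation = 10 − 0 = +10°C.
Density altitude = 7500 + 120 × (10) = 8700 ft.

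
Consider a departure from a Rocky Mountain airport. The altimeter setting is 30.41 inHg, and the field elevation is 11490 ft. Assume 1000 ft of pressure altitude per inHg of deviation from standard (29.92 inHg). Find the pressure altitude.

11000 ft

Pressure correction = (29.92 − 30.41) × 1000 = -490 ft.
Pressure altitude = 11490 + (-490) = 11000 ft.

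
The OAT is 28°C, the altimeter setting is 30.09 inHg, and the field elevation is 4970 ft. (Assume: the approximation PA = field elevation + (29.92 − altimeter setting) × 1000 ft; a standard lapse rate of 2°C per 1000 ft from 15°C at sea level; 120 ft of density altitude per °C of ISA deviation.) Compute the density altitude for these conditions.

Pressure altitude = 4970 + (29.92 − 30.09) × 1000 = 4970 + (-170) = 4800 ft.
ISA temperature at 4800 ft = 15 − 2 × (4800/1000) = 5.4°C.
ISA deviation = 28 − 5.4 = +22.6°C.
Density altitude = 4800 + 120 × (22.6) = 7512 ft.

7512 ft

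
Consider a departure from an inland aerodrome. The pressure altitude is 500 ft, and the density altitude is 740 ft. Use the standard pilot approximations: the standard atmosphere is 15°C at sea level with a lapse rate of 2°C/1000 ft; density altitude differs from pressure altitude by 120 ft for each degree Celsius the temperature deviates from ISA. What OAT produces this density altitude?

Density altitude − pressure altitude = 740 − 500 = +240 ft.
At 120 ft/°C that is an ISA deviation of 240/120 = +2°C.
ISA temperature at 500 ft = 15 − 2 × (500/1000) = 14°C.
OAT = ISA + deviation = 14 + (+2) = 16°C.

16°C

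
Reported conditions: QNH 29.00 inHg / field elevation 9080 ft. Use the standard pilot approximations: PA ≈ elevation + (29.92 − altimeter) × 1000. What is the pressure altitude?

Pressure correction = (29.92 − 29.00) × 1000 = +920 ft.
Pressure altitude = 9080 + (+920) = 10000 ft.

10000 ft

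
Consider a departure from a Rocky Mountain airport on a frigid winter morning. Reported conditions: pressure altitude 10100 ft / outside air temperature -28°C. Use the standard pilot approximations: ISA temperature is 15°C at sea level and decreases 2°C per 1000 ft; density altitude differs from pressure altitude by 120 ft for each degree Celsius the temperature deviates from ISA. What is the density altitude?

7364 ft

ISA temperature at 10100 ft = 15 − 2 × (10100/1000) = -5.2°C.
ISA deviation = -28 − (-5.2) = -22.8°C.
Density altitude = 10100 + 120 × (-22.8) = 10100 + (-2736) = 7364 ft.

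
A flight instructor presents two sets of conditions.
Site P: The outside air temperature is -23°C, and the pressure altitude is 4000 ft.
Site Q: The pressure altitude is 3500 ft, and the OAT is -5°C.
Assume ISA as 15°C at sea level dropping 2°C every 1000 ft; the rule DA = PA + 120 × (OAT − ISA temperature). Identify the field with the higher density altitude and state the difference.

Site P: ISA temp = 7°C, deviation -30°C, DA = 4000 + 120 × (-30) = 400 ft.
Site Q: ISA temp = 8°C, deviation -13°C, DA = 3500 + 120 × (-13) = 1940 ft.
Site Q is higher by 1940 − 400 = 1540 ft.

Site Q by 1540 ft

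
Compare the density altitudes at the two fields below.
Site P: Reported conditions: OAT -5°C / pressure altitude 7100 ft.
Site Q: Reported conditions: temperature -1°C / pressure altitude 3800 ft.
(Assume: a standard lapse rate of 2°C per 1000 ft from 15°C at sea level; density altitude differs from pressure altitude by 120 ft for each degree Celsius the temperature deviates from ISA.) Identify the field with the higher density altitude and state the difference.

Site P: ISA temp = 0.8°C, deviation -5.8°C, DA = 7100 + 120 × (-5.8) = 6404 ft.
Site Q: ISA temp = 7.4°C, deviation -8.4°C, DA = 3800 + 120 × (-8.4) = 2792 ft.
Site P is higher by 6404 − 2792 = 3612 ft.

Site P by 3612 ft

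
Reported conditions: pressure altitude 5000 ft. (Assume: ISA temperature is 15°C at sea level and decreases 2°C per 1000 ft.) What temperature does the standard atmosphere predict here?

5°C

ISA temperature = 15 − 2 × (5000/1000) = 15 − 10 = 5°C.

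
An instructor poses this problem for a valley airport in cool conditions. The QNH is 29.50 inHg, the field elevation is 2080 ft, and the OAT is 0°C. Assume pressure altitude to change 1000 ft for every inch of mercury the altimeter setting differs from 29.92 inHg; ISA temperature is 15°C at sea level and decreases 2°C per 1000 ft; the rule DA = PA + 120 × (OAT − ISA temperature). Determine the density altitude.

Pressure altitude = 2080 + (29.92 − 29.50) × 1000 = 2080 + (+420) = 2500 ft.
ISA temperature at 2500 ft = 15 − 2 × (2500/1000) = 10°C.
ISA deviation = 0 − 10 = -10°C.
Density altitude = 2500 + 120 × (-10) = 1300 ft.

1300 ft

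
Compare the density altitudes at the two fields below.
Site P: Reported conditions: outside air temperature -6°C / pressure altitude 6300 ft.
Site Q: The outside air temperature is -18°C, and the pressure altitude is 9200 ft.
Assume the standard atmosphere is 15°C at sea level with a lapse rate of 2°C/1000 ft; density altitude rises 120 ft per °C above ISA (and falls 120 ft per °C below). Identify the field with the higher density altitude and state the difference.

Site P: ISA temp = 2.4°C, deviation -8.4°C, DA = 6300 + 120 × (-8.4) = 5292 ft.
Site Q: ISA temp = -3.4°C, deviation -14.6°C, DA = 9200 + 120 × (-14.6) = 7448 ft.
Site Q is higher by 7448 − 5292 = 2156 ft.

Site Q by 2156 ft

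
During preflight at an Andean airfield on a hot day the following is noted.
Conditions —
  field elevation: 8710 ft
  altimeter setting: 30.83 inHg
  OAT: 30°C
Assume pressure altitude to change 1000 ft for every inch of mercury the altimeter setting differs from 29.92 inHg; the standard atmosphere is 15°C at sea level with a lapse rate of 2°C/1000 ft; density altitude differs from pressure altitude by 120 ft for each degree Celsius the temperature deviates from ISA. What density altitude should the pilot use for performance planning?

Pressure altitude = 8710 + (29.92 − 30.83) × 1000 = 8710 + (-910) = 7800 ft.
ISA temperature at 7800 ft = 15 − 2 × (7800/1000) = -0.6°C.
ISA deviation = 30 − (-0.6) = +30.6°C.
Density altitude = 7800 + 120 × (30.6) = 11472 ft.

11472 ft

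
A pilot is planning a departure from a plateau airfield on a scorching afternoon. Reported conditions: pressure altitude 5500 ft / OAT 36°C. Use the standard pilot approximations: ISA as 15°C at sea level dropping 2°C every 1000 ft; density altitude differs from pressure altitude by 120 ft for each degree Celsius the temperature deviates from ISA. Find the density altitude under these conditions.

ISA temperature at 5500 ft = 15 − 2 × (5500/1000) = 4°C.
ISA deviation = 36 − 4 = +32°C.
Density altitude = 5500 + 120 × (32) = 5500 + (+3840) = 9340 ft.

9340 ft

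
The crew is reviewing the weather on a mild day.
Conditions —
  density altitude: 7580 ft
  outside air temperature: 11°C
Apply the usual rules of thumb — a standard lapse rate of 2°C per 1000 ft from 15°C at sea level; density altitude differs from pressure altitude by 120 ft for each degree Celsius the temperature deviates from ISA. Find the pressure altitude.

DA = PA + 120 × (OAT − (15 − 2·PA/1000)) = PA + 120·OAT − 1800 + 0.24·PA = 1.24·PA + 120·OAT − 1800.
So 1.24·PA = 7580 − 120 × 11 + 1800 = 8060.
PA = 8060 / 1.24 = 6500 ft.

6500 ft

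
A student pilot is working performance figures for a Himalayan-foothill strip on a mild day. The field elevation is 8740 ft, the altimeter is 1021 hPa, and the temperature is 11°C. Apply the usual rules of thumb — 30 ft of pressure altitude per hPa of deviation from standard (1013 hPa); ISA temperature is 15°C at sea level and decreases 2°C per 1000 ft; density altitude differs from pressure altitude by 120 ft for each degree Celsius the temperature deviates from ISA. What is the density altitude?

Pressure altitude = 8740 + (1013 − 1021) × 30 = 8740 + (-240) = 8500 ft.
ISA temperature at 8500 ft = 15 − 2 × (8500/1000) = -2°C.
ISA deviation = 11 − (-2) = +13°C.
Density altitude = 8500 + 120 × (13) = 10060 ft.

10060 ft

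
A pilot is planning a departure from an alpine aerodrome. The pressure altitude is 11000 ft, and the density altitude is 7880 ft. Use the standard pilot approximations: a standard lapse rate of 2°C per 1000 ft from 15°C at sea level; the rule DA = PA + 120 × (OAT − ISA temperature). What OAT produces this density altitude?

-33°C

Density altitude − pressure altitude = 7880 − 11000 = -3120 ft.
At 120 ft/°C that is an ISA deviation of -3120/120 = -26°C.
ISA temperature at 11000 ft = 15 − 2 × (11000/1000) = -7°C.
OAT = ISA + deviation = -7 + (-26) = -33°C.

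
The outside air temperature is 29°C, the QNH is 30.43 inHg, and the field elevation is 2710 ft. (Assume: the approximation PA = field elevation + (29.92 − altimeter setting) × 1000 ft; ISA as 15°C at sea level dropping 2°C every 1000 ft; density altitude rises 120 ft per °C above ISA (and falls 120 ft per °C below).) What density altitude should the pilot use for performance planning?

Pressure altitude = 2710 + (29.92 − 30.43) × 1000 = 2710 + (-510) = 2200 ft.
ISA temperature at 2200 ft = 15 − 2 × (2200/1000) = 10.6°C.
ISA deviation = 29 − 10.6 = +18.4°C.
Density altitude = 2200 + 120 × (18.4) = 4408 ft.

4408 ft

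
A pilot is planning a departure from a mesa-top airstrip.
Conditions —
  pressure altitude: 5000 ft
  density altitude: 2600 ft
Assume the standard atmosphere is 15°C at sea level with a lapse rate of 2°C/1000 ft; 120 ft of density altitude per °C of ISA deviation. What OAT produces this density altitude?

Density altitude − pressure altitude = 2600 − 5000 = -2400 ft.
At 120 ft/°C that is an ISA deviation of -2400/120 = -20°C.
ISA temperature at 5000 ft = 15 − 2 × (5000/1000) = 5°C.
OAT = ISA + deviation = 5 + (-20) = -15°C.

-15°C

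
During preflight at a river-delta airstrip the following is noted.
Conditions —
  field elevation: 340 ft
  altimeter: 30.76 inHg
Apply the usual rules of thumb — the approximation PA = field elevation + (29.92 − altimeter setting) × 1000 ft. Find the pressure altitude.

-500 ft

Pressure correction = (29.92 − 30.76) × 1000 = -840 ft.
Pressure altitude = 340 + (-840) = -500 ft.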